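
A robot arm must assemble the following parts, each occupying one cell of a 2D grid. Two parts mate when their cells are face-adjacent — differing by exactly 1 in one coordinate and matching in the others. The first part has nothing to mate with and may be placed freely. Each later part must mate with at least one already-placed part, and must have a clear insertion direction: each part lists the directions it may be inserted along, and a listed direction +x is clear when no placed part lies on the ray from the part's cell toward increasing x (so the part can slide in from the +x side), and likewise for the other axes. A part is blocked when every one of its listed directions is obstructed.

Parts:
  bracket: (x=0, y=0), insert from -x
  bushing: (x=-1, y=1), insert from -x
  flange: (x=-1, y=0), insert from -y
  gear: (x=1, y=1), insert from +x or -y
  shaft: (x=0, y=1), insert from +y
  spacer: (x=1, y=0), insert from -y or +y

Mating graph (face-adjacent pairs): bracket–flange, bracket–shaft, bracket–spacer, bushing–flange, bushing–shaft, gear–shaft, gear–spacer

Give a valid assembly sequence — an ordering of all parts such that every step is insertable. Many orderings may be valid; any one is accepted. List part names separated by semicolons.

bushing; shaft; bracket; flange; gear; spacer

1. bushing@(-1, 1) [-x clear] — {bushing}
2. shaft@(0, 1) [+y clear] — {bushing, shaft}
3. bracket@(0, 0) [-x clear] — {bracket, bushing, shaft}
4. flange@(-1, 0) [-y clear] — {bracket, bushing, flange, shaft}
5. gear@(1, 1) [+x clear] — {bracket, bushing, flange, gear, shaft}
6. spacer@(1, 0) [-y clear] — {bracket, bushing, flange, gear, shaft, spacer}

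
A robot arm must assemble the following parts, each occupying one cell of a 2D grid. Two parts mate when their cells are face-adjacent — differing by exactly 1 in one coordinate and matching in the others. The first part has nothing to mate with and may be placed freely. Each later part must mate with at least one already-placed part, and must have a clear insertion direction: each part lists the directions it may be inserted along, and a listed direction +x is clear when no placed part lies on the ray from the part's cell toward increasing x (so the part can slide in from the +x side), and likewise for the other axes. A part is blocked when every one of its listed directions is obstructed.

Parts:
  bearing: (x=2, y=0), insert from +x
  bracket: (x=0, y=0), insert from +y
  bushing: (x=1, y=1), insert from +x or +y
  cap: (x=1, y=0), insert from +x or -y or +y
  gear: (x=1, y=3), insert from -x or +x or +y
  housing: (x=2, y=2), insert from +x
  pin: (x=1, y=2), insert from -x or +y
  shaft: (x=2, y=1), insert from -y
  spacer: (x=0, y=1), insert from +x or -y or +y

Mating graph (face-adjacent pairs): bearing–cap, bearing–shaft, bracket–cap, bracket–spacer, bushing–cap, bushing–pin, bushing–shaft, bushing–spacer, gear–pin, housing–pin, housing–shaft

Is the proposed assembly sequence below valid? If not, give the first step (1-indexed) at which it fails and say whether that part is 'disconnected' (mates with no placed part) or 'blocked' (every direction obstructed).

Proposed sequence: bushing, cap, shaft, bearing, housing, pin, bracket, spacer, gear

1. bushing@(1, 1) [+x clear] — {bushing}
2. cap@(1, 0) [+x clear] — {bushing, cap}
3. shaft@(2, 1) [-y clear] — {bushing, cap, shaft}
4. bearing@(2, 0) [+x clear] — {bearing, bushing, cap, shaft}
5. housing@(2, 2) [+x clear] — {bearing, bushing, cap, housing, shaft}
6. pin@(1, 2) [-x clear] — {bearing, bushing, cap, housing, pin, shaft}
7. bracket@(0, 0) [+y clear] — {bearing, bracket, bushing, cap, housing, pin, shaft}
8. spacer@(0, 1) [+y clear] — {bearing, bracket, bushing, cap, housing, pin, shaft, spacer}
9. gear@(1, 3) [-x clear] — {bearing, bracket, bushing, cap, gear, housing, pin, shaft, spacer}

Valid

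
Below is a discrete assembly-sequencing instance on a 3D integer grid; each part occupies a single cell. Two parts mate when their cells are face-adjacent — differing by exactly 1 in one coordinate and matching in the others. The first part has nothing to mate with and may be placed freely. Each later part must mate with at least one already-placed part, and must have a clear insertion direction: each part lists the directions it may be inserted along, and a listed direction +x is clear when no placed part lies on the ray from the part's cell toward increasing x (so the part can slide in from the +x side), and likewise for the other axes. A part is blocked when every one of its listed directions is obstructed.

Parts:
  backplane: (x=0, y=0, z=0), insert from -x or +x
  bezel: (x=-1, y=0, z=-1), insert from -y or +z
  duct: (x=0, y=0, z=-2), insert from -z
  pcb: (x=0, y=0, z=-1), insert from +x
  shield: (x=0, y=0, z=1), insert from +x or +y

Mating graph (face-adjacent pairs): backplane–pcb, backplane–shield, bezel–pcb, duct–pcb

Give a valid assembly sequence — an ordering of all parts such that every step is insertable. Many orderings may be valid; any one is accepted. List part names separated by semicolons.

pcb; duct; backplane; shield; bezel

1. pcb@(0, 0, -1) [+x clear] — {pcb}
2. duct@(0, 0, -2) [-z clear] — {duct, pcb}
3. backplane@(0, 0, 0) [-x clear] — {backplane, duct, pcb}
4. shield@(0, 0, 1) [+x clear] — {backplane, duct, pcb, shield}
5. bezel@(-1, 0, -1) [-y clear] — {backplane, bezel, duct, pcb, shield}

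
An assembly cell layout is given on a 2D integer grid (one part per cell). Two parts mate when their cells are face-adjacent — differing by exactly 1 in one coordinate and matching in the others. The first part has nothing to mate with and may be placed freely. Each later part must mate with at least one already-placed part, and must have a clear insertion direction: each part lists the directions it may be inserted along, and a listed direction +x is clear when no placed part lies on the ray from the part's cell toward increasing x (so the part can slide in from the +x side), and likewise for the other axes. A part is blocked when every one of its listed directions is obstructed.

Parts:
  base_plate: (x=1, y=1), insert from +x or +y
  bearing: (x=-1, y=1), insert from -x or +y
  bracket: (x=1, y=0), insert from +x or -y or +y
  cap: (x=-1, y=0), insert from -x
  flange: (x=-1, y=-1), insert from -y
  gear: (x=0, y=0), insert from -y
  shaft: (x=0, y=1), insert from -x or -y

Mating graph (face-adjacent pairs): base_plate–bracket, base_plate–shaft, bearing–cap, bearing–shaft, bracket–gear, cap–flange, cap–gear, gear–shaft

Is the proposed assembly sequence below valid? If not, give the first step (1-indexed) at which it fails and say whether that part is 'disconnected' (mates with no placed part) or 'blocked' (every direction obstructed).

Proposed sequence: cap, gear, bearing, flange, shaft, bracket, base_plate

Invalid at step 5 (blocked)

1. cap@(-1, 0) [-x clear] — {cap}
2. gear@(0, 0) [-y clear] — {cap, gear}
3. bearing@(-1, 1) [-x clear] — {bearing, cap, gear}
4. flange@(-1, -1) [-y clear] — {bearing, cap, flange, gear}
5. shaft@(0, 1) — -x/-y all obstructed ⇒ blocked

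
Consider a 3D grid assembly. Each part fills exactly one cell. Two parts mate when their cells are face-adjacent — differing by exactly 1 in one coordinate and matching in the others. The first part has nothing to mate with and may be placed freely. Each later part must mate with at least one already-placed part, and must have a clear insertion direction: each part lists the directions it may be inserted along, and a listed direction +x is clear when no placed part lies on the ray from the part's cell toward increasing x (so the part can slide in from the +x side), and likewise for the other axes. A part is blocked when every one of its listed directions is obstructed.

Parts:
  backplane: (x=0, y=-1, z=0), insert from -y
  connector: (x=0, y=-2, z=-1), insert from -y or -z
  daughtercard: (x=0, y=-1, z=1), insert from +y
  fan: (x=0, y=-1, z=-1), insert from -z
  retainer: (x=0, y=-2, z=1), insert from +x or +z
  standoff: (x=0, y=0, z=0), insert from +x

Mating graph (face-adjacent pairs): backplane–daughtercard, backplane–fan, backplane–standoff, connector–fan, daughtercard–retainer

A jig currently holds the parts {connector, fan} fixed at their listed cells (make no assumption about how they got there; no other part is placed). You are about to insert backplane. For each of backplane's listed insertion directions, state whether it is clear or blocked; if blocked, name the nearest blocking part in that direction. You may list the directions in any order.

-y: ray from backplane(0, -1, 0) has no placed part ⇒ clear

-y: clear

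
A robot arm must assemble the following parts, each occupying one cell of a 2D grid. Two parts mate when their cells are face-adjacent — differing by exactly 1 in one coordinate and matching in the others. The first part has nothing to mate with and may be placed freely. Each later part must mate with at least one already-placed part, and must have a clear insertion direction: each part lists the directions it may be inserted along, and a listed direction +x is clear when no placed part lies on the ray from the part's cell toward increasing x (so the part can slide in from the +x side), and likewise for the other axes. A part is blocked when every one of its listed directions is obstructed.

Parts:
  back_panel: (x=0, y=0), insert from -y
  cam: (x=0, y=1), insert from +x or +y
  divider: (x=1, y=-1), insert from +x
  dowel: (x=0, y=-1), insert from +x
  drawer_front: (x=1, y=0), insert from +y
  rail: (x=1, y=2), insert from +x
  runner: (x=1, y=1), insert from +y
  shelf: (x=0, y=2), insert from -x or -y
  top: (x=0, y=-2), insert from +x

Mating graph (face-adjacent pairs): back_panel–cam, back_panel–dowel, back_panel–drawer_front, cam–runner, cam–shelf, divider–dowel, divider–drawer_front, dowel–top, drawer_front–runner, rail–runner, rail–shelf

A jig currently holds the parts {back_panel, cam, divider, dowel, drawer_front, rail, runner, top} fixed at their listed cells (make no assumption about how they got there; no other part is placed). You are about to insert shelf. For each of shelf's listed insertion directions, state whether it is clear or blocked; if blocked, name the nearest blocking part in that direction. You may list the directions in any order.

-x: clear; -y: blocked by cam

-x: ray from shelf(0, 2) has no placed part ⇒ clear
-y: nearest on ray is cam@(0, 1) ⇒ blocked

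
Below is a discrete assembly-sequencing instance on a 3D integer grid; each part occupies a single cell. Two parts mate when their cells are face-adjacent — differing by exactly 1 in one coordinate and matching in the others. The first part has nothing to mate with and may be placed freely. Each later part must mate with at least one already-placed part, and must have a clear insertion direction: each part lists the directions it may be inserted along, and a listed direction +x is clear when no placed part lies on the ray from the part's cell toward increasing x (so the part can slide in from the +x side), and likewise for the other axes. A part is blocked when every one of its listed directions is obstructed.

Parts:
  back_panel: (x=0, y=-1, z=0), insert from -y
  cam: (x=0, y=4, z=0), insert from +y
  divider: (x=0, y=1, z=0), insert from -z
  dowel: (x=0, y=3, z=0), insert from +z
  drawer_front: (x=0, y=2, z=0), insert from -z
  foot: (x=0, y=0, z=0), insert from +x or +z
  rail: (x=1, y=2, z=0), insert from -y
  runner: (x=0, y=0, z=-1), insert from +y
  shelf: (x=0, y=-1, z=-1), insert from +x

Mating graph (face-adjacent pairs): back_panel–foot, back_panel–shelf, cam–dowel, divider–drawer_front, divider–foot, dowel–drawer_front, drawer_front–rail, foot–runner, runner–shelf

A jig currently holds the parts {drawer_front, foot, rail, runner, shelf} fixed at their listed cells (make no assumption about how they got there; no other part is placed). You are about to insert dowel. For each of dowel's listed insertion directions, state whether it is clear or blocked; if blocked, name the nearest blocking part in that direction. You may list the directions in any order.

+z: clear

+z: ray from dowel(0, 3, 0) has no placed part ⇒ clear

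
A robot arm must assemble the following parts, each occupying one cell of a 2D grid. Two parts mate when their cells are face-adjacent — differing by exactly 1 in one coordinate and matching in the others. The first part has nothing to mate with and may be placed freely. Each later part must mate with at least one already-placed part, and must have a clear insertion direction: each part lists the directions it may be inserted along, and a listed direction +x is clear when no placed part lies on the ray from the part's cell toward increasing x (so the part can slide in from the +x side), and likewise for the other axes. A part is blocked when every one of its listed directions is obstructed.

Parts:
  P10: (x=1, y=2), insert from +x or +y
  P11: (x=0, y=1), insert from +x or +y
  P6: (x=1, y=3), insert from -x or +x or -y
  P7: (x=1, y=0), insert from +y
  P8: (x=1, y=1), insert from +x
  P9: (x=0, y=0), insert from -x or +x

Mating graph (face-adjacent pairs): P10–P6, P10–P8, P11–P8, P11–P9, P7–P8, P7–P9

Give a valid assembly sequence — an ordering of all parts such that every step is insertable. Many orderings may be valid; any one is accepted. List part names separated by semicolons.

1. P11@(0, 1) [+x clear] — {P11}
2. P9@(0, 0) [-x clear] — {P11, P9}
3. P7@(1, 0) [+y clear] — {P11, P7, P9}
4. P8@(1, 1) [+x clear] — {P11, P7, P8, P9}
5. P10@(1, 2) [+x clear] — {P10, P11, P7, P8, P9}
6. P6@(1, 3) [-x clear] — {P10, P11, P6, P7, P8, P9}

P11; P9; P7; P8; P10; P6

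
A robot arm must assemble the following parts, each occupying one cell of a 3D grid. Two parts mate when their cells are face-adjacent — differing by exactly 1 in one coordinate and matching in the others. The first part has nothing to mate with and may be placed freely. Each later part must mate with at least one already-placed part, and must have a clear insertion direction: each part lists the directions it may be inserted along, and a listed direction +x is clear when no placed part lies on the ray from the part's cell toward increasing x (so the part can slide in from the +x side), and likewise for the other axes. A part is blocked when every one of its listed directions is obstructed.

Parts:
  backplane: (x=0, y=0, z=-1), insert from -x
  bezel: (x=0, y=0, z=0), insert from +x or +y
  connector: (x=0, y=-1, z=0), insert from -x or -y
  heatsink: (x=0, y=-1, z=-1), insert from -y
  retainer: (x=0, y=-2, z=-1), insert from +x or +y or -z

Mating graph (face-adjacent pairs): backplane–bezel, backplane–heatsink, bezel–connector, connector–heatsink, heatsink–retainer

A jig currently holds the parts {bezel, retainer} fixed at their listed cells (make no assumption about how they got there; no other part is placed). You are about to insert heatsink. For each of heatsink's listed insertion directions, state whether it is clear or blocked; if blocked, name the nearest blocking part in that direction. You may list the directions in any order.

-y: blocked by retainer

-y: nearest on ray is retainer@(0, -2, -1) ⇒ blocked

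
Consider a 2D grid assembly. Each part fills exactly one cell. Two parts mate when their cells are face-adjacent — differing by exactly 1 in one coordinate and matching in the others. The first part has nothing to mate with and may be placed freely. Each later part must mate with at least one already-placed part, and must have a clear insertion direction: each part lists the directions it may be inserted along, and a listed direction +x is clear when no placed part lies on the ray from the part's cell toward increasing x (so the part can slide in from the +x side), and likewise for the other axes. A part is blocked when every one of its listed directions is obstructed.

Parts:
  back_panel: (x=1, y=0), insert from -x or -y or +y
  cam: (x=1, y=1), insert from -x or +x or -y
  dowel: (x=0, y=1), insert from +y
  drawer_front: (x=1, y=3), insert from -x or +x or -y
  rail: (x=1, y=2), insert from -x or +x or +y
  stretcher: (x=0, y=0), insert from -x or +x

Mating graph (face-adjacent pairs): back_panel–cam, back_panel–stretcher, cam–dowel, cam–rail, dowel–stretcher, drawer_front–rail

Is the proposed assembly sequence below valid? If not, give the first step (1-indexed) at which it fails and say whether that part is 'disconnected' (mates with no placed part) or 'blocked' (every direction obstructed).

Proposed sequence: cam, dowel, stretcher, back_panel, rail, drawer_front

Valid

1. cam@(1, 1) [-x clear] — {cam}
2. dowel@(0, 1) [+y clear] — {cam, dowel}
3. stretcher@(0, 0) [-x clear] — {cam, dowel, stretcher}
4. back_panel@(1, 0) [-y clear] — {back_panel, cam, dowel, stretcher}
5. rail@(1, 2) [-x clear] — {back_panel, cam, dowel, rail, stretcher}
6. drawer_front@(1, 3) [-x clear] — {back_panel, cam, dowel, drawer_front, rail, stretcher}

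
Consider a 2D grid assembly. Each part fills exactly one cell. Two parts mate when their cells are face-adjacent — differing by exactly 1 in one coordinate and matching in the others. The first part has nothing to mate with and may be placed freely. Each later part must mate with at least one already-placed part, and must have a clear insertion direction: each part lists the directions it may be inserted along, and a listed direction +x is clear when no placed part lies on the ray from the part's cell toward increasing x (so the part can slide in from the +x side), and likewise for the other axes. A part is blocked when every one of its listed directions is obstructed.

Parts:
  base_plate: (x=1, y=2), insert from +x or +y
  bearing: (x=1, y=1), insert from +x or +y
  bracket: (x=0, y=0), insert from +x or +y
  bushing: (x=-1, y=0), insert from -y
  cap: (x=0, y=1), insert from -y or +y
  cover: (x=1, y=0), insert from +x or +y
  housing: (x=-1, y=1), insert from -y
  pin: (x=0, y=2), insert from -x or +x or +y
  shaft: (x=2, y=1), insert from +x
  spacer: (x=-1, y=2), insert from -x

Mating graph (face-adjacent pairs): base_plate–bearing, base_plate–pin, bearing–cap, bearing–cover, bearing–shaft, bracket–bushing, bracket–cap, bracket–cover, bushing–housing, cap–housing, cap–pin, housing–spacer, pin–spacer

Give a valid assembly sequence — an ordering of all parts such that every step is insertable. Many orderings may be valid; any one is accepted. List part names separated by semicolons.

1. spacer@(-1, 2) [-x clear] — {spacer}
2. housing@(-1, 1) [-y clear] — {housing, spacer}
3. pin@(0, 2) [+x clear] — {housing, pin, spacer}
4. cap@(0, 1) [-y clear] — {cap, housing, pin, spacer}
5. bearing@(1, 1) [+x clear] — {bearing, cap, housing, pin, spacer}
6. shaft@(2, 1) [+x clear] — {bearing, cap, housing, pin, shaft, spacer}
7. base_plate@(1, 2) [+x clear] — {base_plate, bearing, cap, housing, pin, shaft, spacer}
8. bracket@(0, 0) [+x clear] — {base_plate, bearing, bracket, cap, housing, pin, shaft, spacer}
9. cover@(1, 0) [+x clear] — {base_plate, bearing, bracket, cap, cover, housing, pin, shaft, spacer}
10. bushing@(-1, 0) [-y clear] — {base_plate, bearing, bracket, bushing, cap, cover, housing, pin, shaft, spacer}

spacer; housing; pin; cap; bearing; shaft; base_plate; bracket; cover; bushing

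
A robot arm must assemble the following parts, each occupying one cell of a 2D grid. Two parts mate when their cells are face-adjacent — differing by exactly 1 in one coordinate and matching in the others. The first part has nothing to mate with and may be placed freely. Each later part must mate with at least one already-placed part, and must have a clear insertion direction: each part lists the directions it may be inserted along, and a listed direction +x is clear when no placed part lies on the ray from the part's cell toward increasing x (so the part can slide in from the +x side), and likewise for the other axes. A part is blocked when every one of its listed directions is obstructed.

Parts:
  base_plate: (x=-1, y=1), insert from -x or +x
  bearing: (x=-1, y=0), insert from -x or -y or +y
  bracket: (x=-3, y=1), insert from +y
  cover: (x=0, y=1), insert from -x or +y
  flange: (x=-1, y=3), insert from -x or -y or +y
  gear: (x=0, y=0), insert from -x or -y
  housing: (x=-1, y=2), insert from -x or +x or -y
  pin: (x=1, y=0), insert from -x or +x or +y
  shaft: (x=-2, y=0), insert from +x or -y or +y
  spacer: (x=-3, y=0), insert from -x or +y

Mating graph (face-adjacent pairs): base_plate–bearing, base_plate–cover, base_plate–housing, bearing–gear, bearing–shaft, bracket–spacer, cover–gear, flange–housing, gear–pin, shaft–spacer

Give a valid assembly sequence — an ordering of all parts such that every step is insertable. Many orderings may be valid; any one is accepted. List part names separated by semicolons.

gear; cover; pin; bearing; shaft; spacer; base_plate; bracket; housing; flange

1. gear@(0, 0) [-x clear] — {gear}
2. cover@(0, 1) [-x clear] — {cover, gear}
3. pin@(1, 0) [+x clear] — {cover, gear, pin}
4. bearing@(-1, 0) [-x clear] — {bearing, cover, gear, pin}
5. shaft@(-2, 0) [-y clear] — {bearing, cover, gear, pin, shaft}
6. spacer@(-3, 0) [-x clear] — {bearing, cover, gear, pin, shaft, spacer}
7. base_plate@(-1, 1) [-x clear] — {base_plate, bearing, cover, gear, pin, shaft, spacer}
8. bracket@(-3, 1) [+y clear] — {base_plate, bearing, bracket, cover, gear, pin, shaft, spacer}
9. housing@(-1, 2) [-x clear] — {base_plate, bearing, bracket, cover, gear, housing, pin, shaft, spacer}
10. flange@(-1, 3) [-x clear] — {base_plate, bearing, bracket, cover, flange, gear, housing, pin, shaft, spacer}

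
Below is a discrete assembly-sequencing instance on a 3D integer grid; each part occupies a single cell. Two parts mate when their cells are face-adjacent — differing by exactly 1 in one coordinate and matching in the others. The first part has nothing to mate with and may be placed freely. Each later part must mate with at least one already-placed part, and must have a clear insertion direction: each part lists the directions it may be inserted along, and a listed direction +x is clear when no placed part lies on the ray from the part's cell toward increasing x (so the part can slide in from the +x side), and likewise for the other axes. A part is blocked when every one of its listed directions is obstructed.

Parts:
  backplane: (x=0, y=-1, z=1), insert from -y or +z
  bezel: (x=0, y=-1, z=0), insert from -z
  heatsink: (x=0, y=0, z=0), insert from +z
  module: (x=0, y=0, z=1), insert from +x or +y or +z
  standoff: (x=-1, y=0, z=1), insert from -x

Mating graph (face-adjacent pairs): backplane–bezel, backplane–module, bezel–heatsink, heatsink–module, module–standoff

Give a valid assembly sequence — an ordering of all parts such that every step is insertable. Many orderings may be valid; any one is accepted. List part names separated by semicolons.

heatsink; module; backplane; bezel; standoff

1. heatsink@(0, 0, 0) [+z clear] — {heatsink}
2. module@(0, 0, 1) [+x clear] — {heatsink, module}
3. backplane@(0, -1, 1) [-y clear] — {backplane, heatsink, module}
4. bezel@(0, -1, 0) [-z clear] — {backplane, bezel, heatsink, module}
5. standoff@(-1, 0, 1) [-x clear] — {backplane, bezel, heatsink, module, standoff}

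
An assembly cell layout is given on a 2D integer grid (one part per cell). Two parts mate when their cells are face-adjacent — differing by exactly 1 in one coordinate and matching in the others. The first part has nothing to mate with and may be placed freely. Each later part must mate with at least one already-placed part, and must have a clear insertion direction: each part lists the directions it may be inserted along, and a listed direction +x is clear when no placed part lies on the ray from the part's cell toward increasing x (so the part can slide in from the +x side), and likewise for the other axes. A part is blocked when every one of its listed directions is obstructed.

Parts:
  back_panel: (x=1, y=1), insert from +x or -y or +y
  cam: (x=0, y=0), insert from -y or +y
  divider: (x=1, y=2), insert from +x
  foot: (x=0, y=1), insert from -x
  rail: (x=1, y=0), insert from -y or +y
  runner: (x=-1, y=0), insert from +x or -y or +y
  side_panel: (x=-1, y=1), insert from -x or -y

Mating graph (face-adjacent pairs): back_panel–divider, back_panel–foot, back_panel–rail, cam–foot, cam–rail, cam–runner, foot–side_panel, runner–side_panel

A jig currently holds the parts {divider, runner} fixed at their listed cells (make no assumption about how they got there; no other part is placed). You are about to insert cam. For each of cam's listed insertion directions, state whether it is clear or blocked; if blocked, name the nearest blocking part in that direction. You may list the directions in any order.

-y: ray from cam(0, 0) has no placed part ⇒ clear
+y: ray from cam(0, 0) has no placed part ⇒ clear

+y: clear; -y: clear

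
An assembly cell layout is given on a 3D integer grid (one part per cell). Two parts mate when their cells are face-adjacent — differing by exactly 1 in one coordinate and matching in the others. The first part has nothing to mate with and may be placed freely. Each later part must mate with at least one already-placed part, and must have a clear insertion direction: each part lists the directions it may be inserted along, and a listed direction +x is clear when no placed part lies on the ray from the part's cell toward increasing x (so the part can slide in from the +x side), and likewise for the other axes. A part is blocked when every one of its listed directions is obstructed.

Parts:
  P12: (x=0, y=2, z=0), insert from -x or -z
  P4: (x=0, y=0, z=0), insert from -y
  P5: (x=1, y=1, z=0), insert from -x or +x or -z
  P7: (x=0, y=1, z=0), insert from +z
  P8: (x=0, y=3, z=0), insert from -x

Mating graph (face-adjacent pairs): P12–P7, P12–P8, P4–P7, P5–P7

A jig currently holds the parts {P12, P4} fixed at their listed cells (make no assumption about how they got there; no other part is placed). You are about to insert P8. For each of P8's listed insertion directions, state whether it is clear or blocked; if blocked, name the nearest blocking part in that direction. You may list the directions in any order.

-x: clear

-x: ray from P8(0, 3, 0) has no placed part ⇒ clear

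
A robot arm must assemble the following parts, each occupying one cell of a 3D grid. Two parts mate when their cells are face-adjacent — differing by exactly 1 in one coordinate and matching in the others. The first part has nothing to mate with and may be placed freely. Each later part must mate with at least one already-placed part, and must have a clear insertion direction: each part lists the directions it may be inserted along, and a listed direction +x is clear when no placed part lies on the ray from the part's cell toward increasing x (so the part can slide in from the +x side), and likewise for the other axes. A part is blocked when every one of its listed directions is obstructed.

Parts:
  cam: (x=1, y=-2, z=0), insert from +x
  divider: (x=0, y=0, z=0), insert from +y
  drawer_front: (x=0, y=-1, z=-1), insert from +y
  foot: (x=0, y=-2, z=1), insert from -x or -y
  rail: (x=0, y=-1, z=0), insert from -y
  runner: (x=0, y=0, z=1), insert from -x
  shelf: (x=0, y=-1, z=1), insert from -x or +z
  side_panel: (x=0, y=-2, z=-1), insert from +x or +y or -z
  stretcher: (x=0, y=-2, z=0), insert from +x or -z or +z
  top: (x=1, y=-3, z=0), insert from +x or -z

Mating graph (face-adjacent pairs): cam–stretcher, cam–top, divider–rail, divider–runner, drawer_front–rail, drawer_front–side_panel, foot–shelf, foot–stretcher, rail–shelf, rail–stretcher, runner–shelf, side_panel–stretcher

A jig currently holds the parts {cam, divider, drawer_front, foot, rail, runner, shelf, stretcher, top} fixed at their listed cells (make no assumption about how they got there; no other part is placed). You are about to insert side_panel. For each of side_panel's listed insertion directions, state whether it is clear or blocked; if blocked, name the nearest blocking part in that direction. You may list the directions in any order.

+x: clear; +y: blocked by drawer_front; -z: clear

+x: ray from side_panel(0, -2, -1) has no placed part ⇒ clear
+y: nearest on ray is drawer_front@(0, -1, -1) ⇒ blocked
-z: ray from side_panel(0, -2, -1) has no placed part ⇒ clear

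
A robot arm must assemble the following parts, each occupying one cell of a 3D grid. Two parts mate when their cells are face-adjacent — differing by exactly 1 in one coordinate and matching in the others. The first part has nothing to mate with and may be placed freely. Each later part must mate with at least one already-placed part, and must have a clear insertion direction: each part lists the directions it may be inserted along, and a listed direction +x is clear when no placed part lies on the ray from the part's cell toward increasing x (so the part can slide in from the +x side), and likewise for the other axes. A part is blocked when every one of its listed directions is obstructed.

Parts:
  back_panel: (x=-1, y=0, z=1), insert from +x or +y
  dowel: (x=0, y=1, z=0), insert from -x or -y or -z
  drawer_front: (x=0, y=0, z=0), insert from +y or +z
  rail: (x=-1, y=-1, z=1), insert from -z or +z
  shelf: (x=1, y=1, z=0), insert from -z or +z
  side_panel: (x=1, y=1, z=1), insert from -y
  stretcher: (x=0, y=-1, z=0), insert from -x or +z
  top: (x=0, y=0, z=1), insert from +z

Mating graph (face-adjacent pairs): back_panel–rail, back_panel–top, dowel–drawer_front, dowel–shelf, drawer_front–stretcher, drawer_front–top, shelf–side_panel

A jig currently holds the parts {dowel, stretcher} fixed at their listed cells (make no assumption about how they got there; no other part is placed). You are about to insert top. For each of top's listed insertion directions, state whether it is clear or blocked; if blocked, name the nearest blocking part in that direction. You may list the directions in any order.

+z: ray from top(0, 0, 1) has no placed part ⇒ clear

+z: clear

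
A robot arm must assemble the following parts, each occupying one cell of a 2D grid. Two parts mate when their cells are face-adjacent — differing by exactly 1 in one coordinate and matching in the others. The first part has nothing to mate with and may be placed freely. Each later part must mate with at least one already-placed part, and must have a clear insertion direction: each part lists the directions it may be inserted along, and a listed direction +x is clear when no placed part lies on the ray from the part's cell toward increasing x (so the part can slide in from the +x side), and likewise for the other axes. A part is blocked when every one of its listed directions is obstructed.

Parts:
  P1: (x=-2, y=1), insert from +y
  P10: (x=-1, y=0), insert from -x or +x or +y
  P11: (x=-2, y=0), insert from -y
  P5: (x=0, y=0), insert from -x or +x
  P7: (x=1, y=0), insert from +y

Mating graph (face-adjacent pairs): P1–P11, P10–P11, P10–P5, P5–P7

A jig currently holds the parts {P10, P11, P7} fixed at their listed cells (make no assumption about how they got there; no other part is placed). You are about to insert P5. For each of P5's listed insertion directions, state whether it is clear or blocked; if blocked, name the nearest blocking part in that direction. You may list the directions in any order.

+x: blocked by P7; -x: blocked by P10

-x: nearest on ray is P10@(-1, 0) ⇒ blocked
+x: nearest on ray is P7@(1, 0) ⇒ blocked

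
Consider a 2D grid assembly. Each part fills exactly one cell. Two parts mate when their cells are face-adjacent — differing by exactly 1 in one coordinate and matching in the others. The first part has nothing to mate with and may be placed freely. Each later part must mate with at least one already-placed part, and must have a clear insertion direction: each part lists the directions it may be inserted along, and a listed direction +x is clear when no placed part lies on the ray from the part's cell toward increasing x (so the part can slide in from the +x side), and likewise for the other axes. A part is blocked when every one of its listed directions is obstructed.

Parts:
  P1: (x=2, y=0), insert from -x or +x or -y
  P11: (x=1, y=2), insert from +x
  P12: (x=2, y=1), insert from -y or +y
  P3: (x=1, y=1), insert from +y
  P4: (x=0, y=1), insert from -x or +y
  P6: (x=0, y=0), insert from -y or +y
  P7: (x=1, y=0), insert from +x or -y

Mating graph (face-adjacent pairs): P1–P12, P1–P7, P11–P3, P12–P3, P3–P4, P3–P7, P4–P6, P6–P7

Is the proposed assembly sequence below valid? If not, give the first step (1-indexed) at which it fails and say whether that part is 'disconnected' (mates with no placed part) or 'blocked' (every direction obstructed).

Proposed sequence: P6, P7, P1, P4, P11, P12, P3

Invalid at step 5 (disconnected)

1. P6@(0, 0) [-y clear] — {P6}
2. P7@(1, 0) [+x clear] — {P6, P7}
3. P1@(2, 0) [+x clear] — {P1, P6, P7}
4. P4@(0, 1) [-x clear] — {P1, P4, P6, P7}
5. P11@(1, 2) — no placed neighbour ⇒ disconnected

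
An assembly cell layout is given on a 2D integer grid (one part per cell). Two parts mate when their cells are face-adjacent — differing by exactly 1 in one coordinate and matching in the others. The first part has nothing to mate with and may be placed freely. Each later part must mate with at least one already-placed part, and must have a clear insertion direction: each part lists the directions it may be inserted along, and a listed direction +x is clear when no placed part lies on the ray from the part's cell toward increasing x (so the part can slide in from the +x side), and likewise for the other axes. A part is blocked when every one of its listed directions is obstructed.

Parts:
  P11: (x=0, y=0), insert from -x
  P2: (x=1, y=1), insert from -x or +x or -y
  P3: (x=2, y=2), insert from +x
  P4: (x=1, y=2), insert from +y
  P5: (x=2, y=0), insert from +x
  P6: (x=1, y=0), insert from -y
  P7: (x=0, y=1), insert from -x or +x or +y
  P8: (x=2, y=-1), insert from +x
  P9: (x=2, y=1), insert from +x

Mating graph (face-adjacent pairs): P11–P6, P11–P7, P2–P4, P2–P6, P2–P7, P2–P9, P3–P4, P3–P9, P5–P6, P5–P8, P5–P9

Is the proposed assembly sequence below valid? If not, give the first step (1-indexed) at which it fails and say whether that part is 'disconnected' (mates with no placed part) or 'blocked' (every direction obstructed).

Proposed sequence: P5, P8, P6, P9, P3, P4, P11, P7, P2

1. P5@(2, 0) [+x clear] — {P5}
2. P8@(2, -1) [+x clear] — {P5, P8}
3. P6@(1, 0) [-y clear] — {P5, P6, P8}
4. P9@(2, 1) [+x clear] — {P5, P6, P8, P9}
5. P3@(2, 2) [+x clear] — {P3, P5, P6, P8, P9}
6. P4@(1, 2) [+y clear] — {P3, P4, P5, P6, P8, P9}
7. P11@(0, 0) [-x clear] — {P11, P3, P4, P5, P6, P8, P9}
8. P7@(0, 1) [-x clear] — {P11, P3, P4, P5, P6, P7, P8, P9}
9. P2@(1, 1) — -x/+x/-y all obstructed ⇒ blocked

Invalid at step 9 (blocked)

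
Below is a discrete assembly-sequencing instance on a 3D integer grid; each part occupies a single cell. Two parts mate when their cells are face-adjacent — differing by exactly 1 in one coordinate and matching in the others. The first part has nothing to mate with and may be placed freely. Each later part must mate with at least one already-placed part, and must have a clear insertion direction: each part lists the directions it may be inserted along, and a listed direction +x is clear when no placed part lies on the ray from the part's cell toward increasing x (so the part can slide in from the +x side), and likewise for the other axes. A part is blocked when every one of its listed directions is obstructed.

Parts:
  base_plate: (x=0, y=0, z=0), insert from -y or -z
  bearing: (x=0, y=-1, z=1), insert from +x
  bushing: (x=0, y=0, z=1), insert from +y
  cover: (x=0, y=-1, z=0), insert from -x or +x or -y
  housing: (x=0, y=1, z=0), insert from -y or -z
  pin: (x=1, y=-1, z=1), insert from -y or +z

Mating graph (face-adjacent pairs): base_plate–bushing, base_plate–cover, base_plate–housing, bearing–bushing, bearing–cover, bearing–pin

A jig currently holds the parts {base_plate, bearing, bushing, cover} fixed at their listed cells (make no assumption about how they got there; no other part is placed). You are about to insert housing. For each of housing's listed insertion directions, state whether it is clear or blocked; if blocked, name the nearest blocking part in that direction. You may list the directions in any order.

-y: nearest on ray is base_plate@(0, 0, 0) ⇒ blocked
-z: ray from housing(0, 1, 0) has no placed part ⇒ clear

-y: blocked by base_plate; -z: clear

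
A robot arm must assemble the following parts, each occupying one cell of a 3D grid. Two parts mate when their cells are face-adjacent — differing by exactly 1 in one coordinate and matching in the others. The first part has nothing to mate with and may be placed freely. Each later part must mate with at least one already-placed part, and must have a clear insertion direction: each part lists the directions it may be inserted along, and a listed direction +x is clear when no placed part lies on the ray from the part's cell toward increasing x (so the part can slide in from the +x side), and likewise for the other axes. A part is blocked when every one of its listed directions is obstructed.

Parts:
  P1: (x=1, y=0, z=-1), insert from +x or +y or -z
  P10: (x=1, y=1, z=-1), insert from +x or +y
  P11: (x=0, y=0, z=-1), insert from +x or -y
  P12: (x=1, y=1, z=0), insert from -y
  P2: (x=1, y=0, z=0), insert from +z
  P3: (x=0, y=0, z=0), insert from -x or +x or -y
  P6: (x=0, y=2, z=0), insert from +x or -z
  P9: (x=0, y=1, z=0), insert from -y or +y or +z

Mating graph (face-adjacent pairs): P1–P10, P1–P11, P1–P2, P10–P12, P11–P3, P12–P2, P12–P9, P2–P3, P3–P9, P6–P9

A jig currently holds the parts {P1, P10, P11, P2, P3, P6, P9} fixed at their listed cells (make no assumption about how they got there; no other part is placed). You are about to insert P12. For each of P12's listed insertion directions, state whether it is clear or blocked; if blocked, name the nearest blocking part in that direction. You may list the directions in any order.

-y: blocked by P2

-y: nearest on ray is P2@(1, 0, 0) ⇒ blocked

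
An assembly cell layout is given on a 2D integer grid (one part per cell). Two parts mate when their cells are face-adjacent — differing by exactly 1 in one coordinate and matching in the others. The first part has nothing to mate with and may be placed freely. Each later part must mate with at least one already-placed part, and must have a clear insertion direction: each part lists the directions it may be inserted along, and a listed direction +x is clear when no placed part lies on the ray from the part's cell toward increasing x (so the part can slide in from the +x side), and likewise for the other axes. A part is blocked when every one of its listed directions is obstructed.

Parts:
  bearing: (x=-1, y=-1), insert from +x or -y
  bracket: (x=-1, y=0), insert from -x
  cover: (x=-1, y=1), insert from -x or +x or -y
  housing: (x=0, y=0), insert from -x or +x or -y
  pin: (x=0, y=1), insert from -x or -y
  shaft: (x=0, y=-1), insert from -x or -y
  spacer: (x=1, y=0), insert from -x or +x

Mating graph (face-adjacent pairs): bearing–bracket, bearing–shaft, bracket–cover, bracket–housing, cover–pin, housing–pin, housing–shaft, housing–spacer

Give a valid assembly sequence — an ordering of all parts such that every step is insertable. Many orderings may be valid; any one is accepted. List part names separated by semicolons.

pin; housing; bracket; shaft; bearing; cover; spacer

1. pin@(0, 1) [-x clear] — {pin}
2. housing@(0, 0) [-x clear] — {housing, pin}
3. bracket@(-1, 0) [-x clear] — {bracket, housing, pin}
4. shaft@(0, -1) [-x clear] — {bracket, housing, pin, shaft}
5. bearing@(-1, -1) [-y clear] — {bearing, bracket, housing, pin, shaft}
6. cover@(-1, 1) [-x clear] — {bearing, bracket, cover, housing, pin, shaft}
7. spacer@(1, 0) [+x clear] — {bearing, bracket, cover, housing, pin, shaft, spacer}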